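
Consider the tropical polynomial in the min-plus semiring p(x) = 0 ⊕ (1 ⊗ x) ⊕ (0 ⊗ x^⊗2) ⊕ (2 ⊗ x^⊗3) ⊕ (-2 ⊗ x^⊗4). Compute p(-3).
p(-3) = -14

A tropical monomial a ⊗ x^⊗i evaluates to a + i · x. Evaluating each term at x = -3:
  Term 0 contributes 0 + 0 · -3 = 0
  Term 1 contributes 1 + 1 · -3 = -2
  Term 2 contributes 0 + 2 · -3 = -6
  Term 3 contributes 2 + 3 · -3 = -7
  Term 4 contributes -2 + 4 · -3 = -14
p(-3) = ⊕ of these = min[0, -2, -6, -7, -14] = -14.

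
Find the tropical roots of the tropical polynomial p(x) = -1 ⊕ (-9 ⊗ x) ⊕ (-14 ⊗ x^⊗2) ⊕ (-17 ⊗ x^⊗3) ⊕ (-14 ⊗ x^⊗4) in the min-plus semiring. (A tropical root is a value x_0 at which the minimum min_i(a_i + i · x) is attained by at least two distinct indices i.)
Roots: {-3, 3, 5, 8}

Each tropical root is a break point of the lower envelope of the lines y = a_i + i · x (there are 5 lines, with slopes 0, 1, ..., 4). Only the lines that attain the minimum somewhere contribute to roots; other lines are dominated. Here the surviving (envelope) indices are i = 4, i = 3, i = 2, i = 1, i = 0.
Intersections between consecutive envelope lines give the roots: for adjacent envelope indices i < j the intersection is x = (a_i − a_j) / (j − i). Reading off the sorted break points: {-3, 3, 5, 8}.
Verification: at each break x_0, at least two indices attain the minimum of min_i(a_i + i · x_0).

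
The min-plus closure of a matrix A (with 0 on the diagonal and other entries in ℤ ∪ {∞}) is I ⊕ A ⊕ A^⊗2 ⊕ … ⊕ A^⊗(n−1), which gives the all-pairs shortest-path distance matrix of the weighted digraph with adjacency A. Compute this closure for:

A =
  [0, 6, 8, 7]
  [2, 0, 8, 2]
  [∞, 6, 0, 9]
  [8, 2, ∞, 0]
Closure =
  [0, 6, 8, 7]
  [2, 0, 8, 2]
  [8, 6, 0, 8]
  [4, 2, 10, 0]

This is the Floyd-Warshall all-pairs shortest-path computation. For each intermediate vertex k = 0, 1, …, 3, update dist[i][j] ← min(dist[i][j], dist[i][k] + dist[k][j]). The final matrix gives, for each (i, j), the minimum total weight of any directed path from i to j (possibly empty when i = j).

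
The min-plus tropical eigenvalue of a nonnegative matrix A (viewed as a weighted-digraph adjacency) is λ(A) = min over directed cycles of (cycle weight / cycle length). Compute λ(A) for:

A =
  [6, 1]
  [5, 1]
λ(A) = 1

Enumerate directed cycles and compute their means (weight / length). Sample:
  cycle 0 → 0: weight = 6, length = 1, mean = 6/1 ≈ 6.000
  cycle 1 → 1: weight = 1, length = 1, mean = 1/1 ≈ 1.000
  cycle 0 → 1 → 0: weight = 6, length = 2, mean = 6/2 ≈ 3.000
  cycle 1 → 0 → 1: weight = 6, length = 2, mean = 6/2 ≈ 3.000
Minimum mean = 1.000, attained e.g. along the cycle 1 → 1 with weight 1 and length 1. So λ(A) = 1/1 = 1.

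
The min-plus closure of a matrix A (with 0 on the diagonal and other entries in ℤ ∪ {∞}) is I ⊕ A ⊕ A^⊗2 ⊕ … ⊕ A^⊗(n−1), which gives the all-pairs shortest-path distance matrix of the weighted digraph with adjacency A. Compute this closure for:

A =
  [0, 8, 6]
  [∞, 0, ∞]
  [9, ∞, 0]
Closure =
  [0, 8, 6]
  [∞, 0, ∞]
  [9, 17, 0]

This is the Floyd-Warshall all-pairs shortest-path computation. For each intermediate vertex k = 0, 1, …, 2, update dist[i][j] ← min(dist[i][j], dist[i][k] + dist[k][j]). The final matrix gives, for each (i, j), the minimum total weight of any directed path from i to j (possibly empty when i = j).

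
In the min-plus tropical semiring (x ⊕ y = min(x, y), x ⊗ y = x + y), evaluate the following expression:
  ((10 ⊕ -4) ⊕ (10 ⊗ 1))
((10 ⊕ -4) ⊕ (10 ⊗ 1)) = -4

Expand innermost to outermost. Recall ⊕ takes the minimum of its arguments and ⊗ takes their sum. Working out the expression ((10 ⊕ -4) ⊕ (10 ⊗ 1)) gives -4.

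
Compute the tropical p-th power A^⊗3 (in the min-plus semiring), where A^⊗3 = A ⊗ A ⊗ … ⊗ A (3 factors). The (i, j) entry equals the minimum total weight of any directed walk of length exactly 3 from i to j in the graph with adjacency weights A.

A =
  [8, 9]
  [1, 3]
A^⊗3 =
  [13, 15]
  [7, 9]

Each entry (A^⊗3)_ij equals the minimum over all length-3 walks i = v_0 → v_1 → … → v_3 = j of Σ_t A[v_t][v_{t+1}]. For example, for (i, j) = (0, 1) we minimise over 4 possible intermediate vertex sequences; the minimum is 15, attained along the walk 0 → 1 → 1 → 1.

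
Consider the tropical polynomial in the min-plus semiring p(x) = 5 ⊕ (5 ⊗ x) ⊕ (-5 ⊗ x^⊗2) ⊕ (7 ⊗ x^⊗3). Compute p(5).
p(5) = 5

A tropical monomial a ⊗ x^⊗i evaluates to a + i · x. Evaluating each term at x = 5:
  Term 0 contributes 5 + 0 · 5 = 5
  Term 1 contributes 5 + 1 · 5 = 10
  Term 2 contributes -5 + 2 · 5 = 5
  Term 3 contributes 7 + 3 · 5 = 22
p(5) = ⊕ of these = min[5, 10, 5, 22] = 5.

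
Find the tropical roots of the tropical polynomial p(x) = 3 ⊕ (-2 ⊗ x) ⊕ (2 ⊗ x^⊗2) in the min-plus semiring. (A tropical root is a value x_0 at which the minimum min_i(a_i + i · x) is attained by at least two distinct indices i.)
Roots: {-4, 5}

Each tropical root is a break point of the lower envelope of the lines y = a_i + i · x (there are 3 lines, with slopes 0, 1, ..., 2). Only the lines that attain the minimum somewhere contribute to roots; other lines are dominated. Here the surviving (envelope) indices are i = 2, i = 1, i = 0.
Intersections between consecutive envelope lines give the roots: for adjacent envelope indices i < j the intersection is x = (a_i − a_j) / (j − i). Reading off the sorted break points: {-4, 5}.
Verification: at each break x_0, at least two indices attain the minimum of min_i(a_i + i · x_0).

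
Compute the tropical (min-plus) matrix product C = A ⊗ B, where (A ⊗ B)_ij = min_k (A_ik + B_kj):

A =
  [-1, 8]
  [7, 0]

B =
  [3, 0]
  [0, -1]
A ⊗ B =
  [2, -1]
  [0, -1]

Apply the min-plus product entry-by-entry:
  C[0][0] = min over k of (A[0][0] + B[0][0] = -1 + 3 = 2, A[0][1] + B[1][0] = 8 + 0 = 8) = 2 (attained at k = 0)
  C[0][1] = min over k of (A[0][0] + B[0][1] = -1 + 0 = -1, A[0][1] + B[1][1] = 8 + -1 = 7) = -1 (attained at k = 0)
  C[1][0] = min over k of (A[1][0] + B[0][0] = 7 + 3 = 10, A[1][1] + B[1][0] = 0 + 0 = 0) = 0 (attained at k = 1)
  C[1][1] = min over k of (A[1][0] + B[0][1] = 7 + 0 = 7, A[1][1] + B[1][1] = 0 + -1 = -1) = -1 (attained at k = 1)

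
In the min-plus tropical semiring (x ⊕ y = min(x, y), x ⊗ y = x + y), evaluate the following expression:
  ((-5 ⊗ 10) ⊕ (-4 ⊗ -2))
((-5 ⊗ 10) ⊕ (-4 ⊗ -2)) = -6

Expand innermost to outermost. Recall ⊕ takes the minimum of its arguments and ⊗ takes their sum. Working out the expression ((-5 ⊗ 10) ⊕ (-4 ⊗ -2)) gives -6.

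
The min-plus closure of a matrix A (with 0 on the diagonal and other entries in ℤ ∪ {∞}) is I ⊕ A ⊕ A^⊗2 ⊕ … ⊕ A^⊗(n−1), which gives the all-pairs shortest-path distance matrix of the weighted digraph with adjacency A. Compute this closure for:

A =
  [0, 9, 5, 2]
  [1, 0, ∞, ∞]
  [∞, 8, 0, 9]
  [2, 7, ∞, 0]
Closure =
  [0, 9, 5, 2]
  [1, 0, 6, 3]
  [9, 8, 0, 9]
  [2, 7, 7, 0]

This is the Floyd-Warshall all-pairs shortest-path computation. For each intermediate vertex k = 0, 1, …, 3, update dist[i][j] ← min(dist[i][j], dist[i][k] + dist[k][j]). The final matrix gives, for each (i, j), the minimum total weight of any directed path from i to j (possibly empty when i = j).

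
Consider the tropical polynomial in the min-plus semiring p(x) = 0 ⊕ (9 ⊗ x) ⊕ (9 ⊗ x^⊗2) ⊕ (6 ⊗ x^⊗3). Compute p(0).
p(0) = 0

A tropical monomial a ⊗ x^⊗i evaluates to a + i · x. Evaluating each term at x = 0:
  Term 0 contributes 0 + 0 · 0 = 0
  Term 1 contributes 9 + 1 · 0 = 9
  Term 2 contributes 9 + 2 · 0 = 9
  Term 3 contributes 6 + 3 · 0 = 6
p(0) = ⊕ of these = min[0, 9, 9, 6] = 0.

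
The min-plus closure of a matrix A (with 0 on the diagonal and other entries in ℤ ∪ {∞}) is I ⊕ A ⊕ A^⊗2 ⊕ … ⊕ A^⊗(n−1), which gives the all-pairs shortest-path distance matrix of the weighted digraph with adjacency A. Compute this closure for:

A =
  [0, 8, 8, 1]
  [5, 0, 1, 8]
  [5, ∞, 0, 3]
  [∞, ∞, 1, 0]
Closure =
  [0, 8, 2, 1]
  [5, 0, 1, 4]
  [5, 13, 0, 3]
  [6, 14, 1, 0]

This is the Floyd-Warshall all-pairs shortest-path computation. For each intermediate vertex k = 0, 1, …, 3, update dist[i][j] ← min(dist[i][j], dist[i][k] + dist[k][j]). The final matrix gives, for each (i, j), the minimum total weight of any directed path from i to j (possibly empty when i = j).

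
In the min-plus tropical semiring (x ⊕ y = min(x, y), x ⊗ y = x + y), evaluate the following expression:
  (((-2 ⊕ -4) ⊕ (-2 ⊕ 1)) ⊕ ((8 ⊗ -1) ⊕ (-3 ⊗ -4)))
(((-2 ⊕ -4) ⊕ (-2 ⊕ 1)) ⊕ ((8 ⊗ -1) ⊕ (-3 ⊗ -4))) = -7

Expand innermost to outermost. Recall ⊕ takes the minimum of its arguments and ⊗ takes their sum. Working out the expression (((-2 ⊕ -4) ⊕ (-2 ⊕ 1)) ⊕ ((8 ⊗ -1) ⊕ (-3 ⊗ -4))) gives -7.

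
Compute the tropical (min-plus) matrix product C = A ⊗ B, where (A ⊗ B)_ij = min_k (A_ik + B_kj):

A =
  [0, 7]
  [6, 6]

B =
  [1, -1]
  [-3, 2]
A ⊗ B =
  [1, -1]
  [3, 5]

Apply the min-plus product entry-by-entry:
  C[0][0] = min over k of (A[0][0] + B[0][0] = 0 + 1 = 1, A[0][1] + B[1][0] = 7 + -3 = 4) = 1 (attained at k = 0)
  C[0][1] = min over k of (A[0][0] + B[0][1] = 0 + -1 = -1, A[0][1] + B[1][1] = 7 + 2 = 9) = -1 (attained at k = 0)
  C[1][0] = min over k of (A[1][0] + B[0][0] = 6 + 1 = 7, A[1][1] + B[1][0] = 6 + -3 = 3) = 3 (attained at k = 1)
  C[1][1] = min over k of (A[1][0] + B[0][1] = 6 + -1 = 5, A[1][1] + B[1][1] = 6 + 2 = 8) = 5 (attained at k = 0)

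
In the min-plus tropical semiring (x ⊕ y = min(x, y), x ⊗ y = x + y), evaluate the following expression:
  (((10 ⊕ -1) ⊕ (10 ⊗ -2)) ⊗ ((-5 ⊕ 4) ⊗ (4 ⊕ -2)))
(((10 ⊕ -1) ⊕ (10 ⊗ -2)) ⊗ ((-5 ⊕ 4) ⊗ (4 ⊕ -2))) = -8

Expand innermost to outermost. Recall ⊕ takes the minimum of its arguments and ⊗ takes their sum. Working out the expression (((10 ⊕ -1) ⊕ (10 ⊗ -2)) ⊗ ((-5 ⊕ 4) ⊗ (4 ⊕ -2))) gives -8.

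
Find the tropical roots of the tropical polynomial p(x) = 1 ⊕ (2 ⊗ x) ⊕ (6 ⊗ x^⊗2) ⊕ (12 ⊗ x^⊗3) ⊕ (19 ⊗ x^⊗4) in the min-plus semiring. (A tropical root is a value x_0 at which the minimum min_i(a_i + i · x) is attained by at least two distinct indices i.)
Roots: {-7, -6, -4, -1}

Each tropical root is a break point of the lower envelope of the lines y = a_i + i · x (there are 5 lines, with slopes 0, 1, ..., 4). Only the lines that attain the minimum somewhere contribute to roots; other lines are dominated. Here the surviving (envelope) indices are i = 4, i = 3, i = 2, i = 1, i = 0.
Intersections between consecutive envelope lines give the roots: for adjacent envelope indices i < j the intersection is x = (a_i − a_j) / (j − i). Reading off the sorted break points: {-7, -6, -4, -1}.
Verification: at each break x_0, at least two indices attain the minimum of min_i(a_i + i · x_0).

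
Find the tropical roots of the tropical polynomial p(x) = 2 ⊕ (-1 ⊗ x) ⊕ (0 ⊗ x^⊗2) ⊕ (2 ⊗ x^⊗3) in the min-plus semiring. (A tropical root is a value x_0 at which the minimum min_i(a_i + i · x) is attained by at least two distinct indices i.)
Roots: {-2, -1, 3}

Each tropical root is a break point of the lower envelope of the lines y = a_i + i · x (there are 4 lines, with slopes 0, 1, ..., 3). Only the lines that attain the minimum somewhere contribute to roots; other lines are dominated. Here the surviving (envelope) indices are i = 3, i = 2, i = 1, i = 0.
Intersections between consecutive envelope lines give the roots: for adjacent envelope indices i < j the intersection is x = (a_i − a_j) / (j − i). Reading off the sorted break points: {-2, -1, 3}.
Verification: at each break x_0, at least two indices attain the minimum of min_i(a_i + i · x_0).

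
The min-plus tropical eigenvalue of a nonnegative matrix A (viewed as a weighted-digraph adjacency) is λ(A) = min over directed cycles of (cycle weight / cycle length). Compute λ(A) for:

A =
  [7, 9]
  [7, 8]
λ(A) = 7

Enumerate directed cycles and compute their means (weight / length). Sample:
  cycle 0 → 0: weight = 7, length = 1, mean = 7/1 ≈ 7.000
  cycle 1 → 1: weight = 8, length = 1, mean = 8/1 ≈ 8.000
  cycle 0 → 1 → 0: weight = 16, length = 2, mean = 16/2 ≈ 8.000
  cycle 1 → 0 → 1: weight = 16, length = 2, mean = 16/2 ≈ 8.000
Minimum mean = 7.000, attained e.g. along the cycle 0 → 0 with weight 7 and length 1. So λ(A) = 7/1 = 7.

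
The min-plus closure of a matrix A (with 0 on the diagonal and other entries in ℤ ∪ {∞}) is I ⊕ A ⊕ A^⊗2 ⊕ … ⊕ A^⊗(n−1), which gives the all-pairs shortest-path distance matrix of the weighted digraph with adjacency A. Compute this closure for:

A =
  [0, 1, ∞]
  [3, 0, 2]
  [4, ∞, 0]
Closure =
  [0, 1, 3]
  [3, 0, 2]
  [4, 5, 0]

This is the Floyd-Warshall all-pairs shortest-path computation. For each intermediate vertex k = 0, 1, …, 2, update dist[i][j] ← min(dist[i][j], dist[i][k] + dist[k][j]). The final matrix gives, for each (i, j), the minimum total weight of any directed path from i to j (possibly empty when i = j).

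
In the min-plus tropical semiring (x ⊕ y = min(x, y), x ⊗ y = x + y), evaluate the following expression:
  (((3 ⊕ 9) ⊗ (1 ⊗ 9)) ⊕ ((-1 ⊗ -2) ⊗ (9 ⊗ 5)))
(((3 ⊕ 9) ⊗ (1 ⊗ 9)) ⊕ ((-1 ⊗ -2) ⊗ (9 ⊗ 5))) = 11

Expand innermost to outermost. Recall ⊕ takes the minimum of its arguments and ⊗ takes their sum. Working out the expression (((3 ⊕ 9) ⊗ (1 ⊗ 9)) ⊕ ((-1 ⊗ -2) ⊗ (9 ⊗ 5))) gives 11.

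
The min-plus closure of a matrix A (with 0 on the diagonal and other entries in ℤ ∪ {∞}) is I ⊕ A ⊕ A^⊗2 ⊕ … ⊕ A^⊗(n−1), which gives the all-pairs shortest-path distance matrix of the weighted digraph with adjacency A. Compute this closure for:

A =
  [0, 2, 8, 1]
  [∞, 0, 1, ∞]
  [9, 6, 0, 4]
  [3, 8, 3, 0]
Closure =
  [0, 2, 3, 1]
  [8, 0, 1, 5]
  [7, 6, 0, 4]
  [3, 5, 3, 0]

This is the Floyd-Warshall all-pairs shortest-path computation. For each intermediate vertex k = 0, 1, …, 3, update dist[i][j] ← min(dist[i][j], dist[i][k] + dist[k][j]). The final matrix gives, for each (i, j), the minimum total weight of any directed path from i to j (possibly empty when i = j).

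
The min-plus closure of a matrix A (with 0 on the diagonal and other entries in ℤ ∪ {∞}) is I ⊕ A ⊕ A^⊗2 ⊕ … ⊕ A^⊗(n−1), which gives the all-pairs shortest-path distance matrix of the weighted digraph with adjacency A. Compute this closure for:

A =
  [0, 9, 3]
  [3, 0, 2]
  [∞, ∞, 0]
Closure =
  [0, 9, 3]
  [3, 0, 2]
  [∞, ∞, 0]

This is the Floyd-Warshall all-pairs shortest-path computation. For each intermediate vertex k = 0, 1, …, 2, update dist[i][j] ← min(dist[i][j], dist[i][k] + dist[k][j]). The final matrix gives, for each (i, j), the minimum total weight of any directed path from i to j (possibly empty when i = j).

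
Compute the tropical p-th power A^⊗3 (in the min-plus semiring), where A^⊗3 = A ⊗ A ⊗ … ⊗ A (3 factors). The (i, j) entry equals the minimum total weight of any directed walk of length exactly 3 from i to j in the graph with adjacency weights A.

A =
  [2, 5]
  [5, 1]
A^⊗3 =
  [6, 7]
  [7, 3]

Each entry (A^⊗3)_ij equals the minimum over all length-3 walks i = v_0 → v_1 → … → v_3 = j of Σ_t A[v_t][v_{t+1}]. For example, for (i, j) = (0, 1) we minimise over 4 possible intermediate vertex sequences; the minimum is 7, attained along the walk 0 → 1 → 1 → 1.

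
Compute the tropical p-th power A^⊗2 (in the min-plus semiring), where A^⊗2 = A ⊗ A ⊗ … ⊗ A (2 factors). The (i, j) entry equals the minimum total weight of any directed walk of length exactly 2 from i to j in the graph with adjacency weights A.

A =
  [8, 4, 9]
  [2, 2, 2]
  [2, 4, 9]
A^⊗2 =
  [6, 6, 6]
  [4, 4, 4]
  [6, 6, 6]

Each entry (A^⊗2)_ij equals the minimum over all length-2 walks i = v_0 → v_1 → … → v_2 = j of Σ_t A[v_t][v_{t+1}]. For example, for (i, j) = (0, 2) we minimise over 3 possible intermediate vertex sequences; the minimum is 6, attained along the walk 0 → 1 → 2.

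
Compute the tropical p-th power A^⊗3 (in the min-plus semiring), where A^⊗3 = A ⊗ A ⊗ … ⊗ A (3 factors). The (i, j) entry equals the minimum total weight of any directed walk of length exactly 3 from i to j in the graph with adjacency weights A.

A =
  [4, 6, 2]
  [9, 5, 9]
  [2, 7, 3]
A^⊗3 =
  [7, 10, 6]
  [13, 15, 13]
  [6, 11, 7]

Each entry (A^⊗3)_ij equals the minimum over all length-3 walks i = v_0 → v_1 → … → v_3 = j of Σ_t A[v_t][v_{t+1}]. For example, for (i, j) = (0, 2) we minimise over 9 possible intermediate vertex sequences; the minimum is 6, attained along the walk 0 → 2 → 0 → 2.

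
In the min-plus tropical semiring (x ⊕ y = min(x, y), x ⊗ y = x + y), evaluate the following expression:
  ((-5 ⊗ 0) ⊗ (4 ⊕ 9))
((-5 ⊗ 0) ⊗ (4 ⊕ 9)) = -1

Expand innermost to outermost. Recall ⊕ takes the minimum of its arguments and ⊗ takes their sum. Working out the expression ((-5 ⊗ 0) ⊗ (4 ⊕ 9)) gives -1.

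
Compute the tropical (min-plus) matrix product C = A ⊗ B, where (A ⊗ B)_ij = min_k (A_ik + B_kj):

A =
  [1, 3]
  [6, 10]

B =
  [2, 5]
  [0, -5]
A ⊗ B =
  [3, -2]
  [8, 5]

Apply the min-plus product entry-by-entry:
  C[0][0] = min over k of (A[0][0] + B[0][0] = 1 + 2 = 3, A[0][1] + B[1][0] = 3 + 0 = 3) = 3 (attained at k = 0)
  C[0][1] = min over k of (A[0][0] + B[0][1] = 1 + 5 = 6, A[0][1] + B[1][1] = 3 + -5 = -2) = -2 (attained at k = 1)
  C[1][0] = min over k of (A[1][0] + B[0][0] = 6 + 2 = 8, A[1][1] + B[1][0] = 10 + 0 = 10) = 8 (attained at k = 0)
  C[1][1] = min over k of (A[1][0] + B[0][1] = 6 + 5 = 11, A[1][1] + B[1][1] = 10 + -5 = 5) = 5 (attained at k = 1)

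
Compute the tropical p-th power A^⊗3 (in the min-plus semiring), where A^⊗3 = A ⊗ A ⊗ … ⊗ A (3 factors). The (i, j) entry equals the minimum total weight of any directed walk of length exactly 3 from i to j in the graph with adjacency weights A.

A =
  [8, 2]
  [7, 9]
A^⊗3 =
  [17, 11]
  [16, 17]

Each entry (A^⊗3)_ij equals the minimum over all length-3 walks i = v_0 → v_1 → … → v_3 = j of Σ_t A[v_t][v_{t+1}]. For example, for (i, j) = (0, 1) we minimise over 4 possible intermediate vertex sequences; the minimum is 11, attained along the walk 0 → 1 → 0 → 1.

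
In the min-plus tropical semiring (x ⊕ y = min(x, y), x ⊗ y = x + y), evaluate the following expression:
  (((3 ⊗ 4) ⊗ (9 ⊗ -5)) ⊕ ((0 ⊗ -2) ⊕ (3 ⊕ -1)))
(((3 ⊗ 4) ⊗ (9 ⊗ -5)) ⊕ ((0 ⊗ -2) ⊕ (3 ⊕ -1))) = -2

Expand innermost to outermost. Recall ⊕ takes the minimum of its arguments and ⊗ takes their sum. Working out the expression (((3 ⊗ 4) ⊗ (9 ⊗ -5)) ⊕ ((0 ⊗ -2) ⊕ (3 ⊕ -1))) gives -2.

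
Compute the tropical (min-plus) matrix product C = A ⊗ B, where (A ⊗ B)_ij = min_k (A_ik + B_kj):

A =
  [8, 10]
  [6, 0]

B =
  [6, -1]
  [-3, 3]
A ⊗ B =
  [7, 7]
  [-3, 3]

Apply the min-plus product entry-by-entry:
  C[0][0] = min over k of (A[0][0] + B[0][0] = 8 + 6 = 14, A[0][1] + B[1][0] = 10 + -3 = 7) = 7 (attained at k = 1)
  C[0][1] = min over k of (A[0][0] + B[0][1] = 8 + -1 = 7, A[0][1] + B[1][1] = 10 + 3 = 13) = 7 (attained at k = 0)
  C[1][0] = min over k of (A[1][0] + B[0][0] = 6 + 6 = 12, A[1][1] + B[1][0] = 0 + -3 = -3) = -3 (attained at k = 1)
  C[1][1] = min over k of (A[1][0] + B[0][1] = 6 + -1 = 5, A[1][1] + B[1][1] = 0 + 3 = 3) = 3 (attained at k = 1)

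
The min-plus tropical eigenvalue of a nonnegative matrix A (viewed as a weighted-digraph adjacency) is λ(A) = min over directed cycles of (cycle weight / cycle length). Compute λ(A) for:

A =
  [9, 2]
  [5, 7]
λ(A) = 7/2

Enumerate directed cycles and compute their means (weight / length). Sample:
  cycle 0 → 0: weight = 9, length = 1, mean = 9/1 ≈ 9.000
  cycle 1 → 1: weight = 7, length = 1, mean = 7/1 ≈ 7.000
  cycle 0 → 1 → 0: weight = 7, length = 2, mean = 7/2 ≈ 3.500
  cycle 1 → 0 → 1: weight = 7, length = 2, mean = 7/2 ≈ 3.500
Minimum mean = 3.500, attained e.g. along the cycle 0 → 1 → 0 with weight 7 and length 2. So λ(A) = 7/2 = 7/2.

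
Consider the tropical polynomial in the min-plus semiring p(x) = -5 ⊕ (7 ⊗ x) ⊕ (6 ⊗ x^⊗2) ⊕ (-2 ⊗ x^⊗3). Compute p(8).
p(8) = -5

A tropical monomial a ⊗ x^⊗i evaluates to a + i · x. Evaluating each term at x = 8:
  Term 0 contributes -5 + 0 · 8 = -5
  Term 1 contributes 7 + 1 · 8 = 15
  Term 2 contributes 6 + 2 · 8 = 22
  Term 3 contributes -2 + 3 · 8 = 22
p(8) = ⊕ of these = min[-5, 15, 22, 22] = -5.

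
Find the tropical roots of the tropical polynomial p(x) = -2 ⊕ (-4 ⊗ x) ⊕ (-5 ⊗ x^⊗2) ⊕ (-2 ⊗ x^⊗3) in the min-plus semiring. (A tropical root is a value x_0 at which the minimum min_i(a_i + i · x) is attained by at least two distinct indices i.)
Roots: {-3, 1, 2}

Each tropical root is a break point of the lower envelope of the lines y = a_i + i · x (there are 4 lines, with slopes 0, 1, ..., 3). Only the lines that attain the minimum somewhere contribute to roots; other lines are dominated. Here the surviving (envelope) indices are i = 3, i = 2, i = 1, i = 0.
Intersections between consecutive envelope lines give the roots: for adjacent envelope indices i < j the intersection is x = (a_i − a_j) / (j − i). Reading off the sorted break points: {-3, 1, 2}.
Verification: at each break x_0, at least two indices attain the minimum of min_i(a_i + i · x_0).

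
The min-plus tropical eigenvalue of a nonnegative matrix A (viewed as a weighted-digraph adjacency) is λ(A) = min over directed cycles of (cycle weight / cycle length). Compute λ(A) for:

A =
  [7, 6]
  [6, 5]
λ(A) = 5

Enumerate directed cycles and compute their means (weight / length). Sample:
  cycle 0 → 0: weight = 7, length = 1, mean = 7/1 ≈ 7.000
  cycle 1 → 1: weight = 5, length = 1, mean = 5/1 ≈ 5.000
  cycle 0 → 1 → 0: weight = 12, length = 2, mean = 12/2 ≈ 6.000
  cycle 1 → 0 → 1: weight = 12, length = 2, mean = 12/2 ≈ 6.000
Minimum mean = 5.000, attained e.g. along the cycle 1 → 1 with weight 5 and length 1. So λ(A) = 5/1 = 5.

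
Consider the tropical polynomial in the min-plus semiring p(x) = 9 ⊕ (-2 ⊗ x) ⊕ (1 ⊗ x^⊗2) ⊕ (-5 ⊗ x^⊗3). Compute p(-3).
p(-3) = -14

A tropical monomial a ⊗ x^⊗i evaluates to a + i · x. Evaluating each term at x = -3:
  Term 0 contributes 9 + 0 · -3 = 9
  Term 1 contributes -2 + 1 · -3 = -5
  Term 2 contributes 1 + 2 · -3 = -5
  Term 3 contributes -5 + 3 · -3 = -14
p(-3) = ⊕ of these = min[9, -5, -5, -14] = -14.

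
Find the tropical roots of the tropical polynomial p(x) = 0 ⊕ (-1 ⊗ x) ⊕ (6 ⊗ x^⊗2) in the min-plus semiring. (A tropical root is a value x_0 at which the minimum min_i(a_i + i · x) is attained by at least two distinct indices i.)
Roots: {-7, 1}

Each tropical root is a break point of the lower envelope of the lines y = a_i + i · x (there are 3 lines, with slopes 0, 1, ..., 2). Only the lines that attain the minimum somewhere contribute to roots; other lines are dominated. Here the surviving (envelope) indices are i = 2, i = 1, i = 0.
Intersections between consecutive envelope lines give the roots: for adjacent envelope indices i < j the intersection is x = (a_i − a_j) / (j − i). Reading off the sorted break points: {-7, 1}.
Verification: at each break x_0, at least two indices attain the minimum of min_i(a_i + i · x_0).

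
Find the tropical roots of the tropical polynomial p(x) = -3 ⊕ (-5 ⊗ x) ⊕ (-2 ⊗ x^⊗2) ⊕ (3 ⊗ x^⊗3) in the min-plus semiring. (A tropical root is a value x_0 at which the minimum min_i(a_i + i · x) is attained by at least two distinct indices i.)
Roots: {-5, -3, 2}

Each tropical root is a break point of the lower envelope of the lines y = a_i + i · x (there are 4 lines, with slopes 0, 1, ..., 3). Only the lines that attain the minimum somewhere contribute to roots; other lines are dominated. Here the surviving (envelope) indices are i = 3, i = 2, i = 1, i = 0.
Intersections between consecutive envelope lines give the roots: for adjacent envelope indices i < j the intersection is x = (a_i − a_j) / (j − i). Reading off the sorted break points: {-5, -3, 2}.
Verification: at each break x_0, at least two indices attain the minimum of min_i(a_i + i · x_0).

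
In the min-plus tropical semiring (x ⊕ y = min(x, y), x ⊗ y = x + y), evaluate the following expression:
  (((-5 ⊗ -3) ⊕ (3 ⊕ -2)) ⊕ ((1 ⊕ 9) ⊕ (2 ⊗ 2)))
(((-5 ⊗ -3) ⊕ (3 ⊕ -2)) ⊕ ((1 ⊕ 9) ⊕ (2 ⊗ 2))) = -8

Expand innermost to outermost. Recall ⊕ takes the minimum of its arguments and ⊗ takes their sum. Working out the expression (((-5 ⊗ -3) ⊕ (3 ⊕ -2)) ⊕ ((1 ⊕ 9) ⊕ (2 ⊗ 2))) gives -8.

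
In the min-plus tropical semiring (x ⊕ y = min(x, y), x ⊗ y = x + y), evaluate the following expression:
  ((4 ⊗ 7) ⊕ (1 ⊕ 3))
((4 ⊗ 7) ⊕ (1 ⊕ 3)) = 1

Expand innermost to outermost. Recall ⊕ takes the minimum of its arguments and ⊗ takes their sum. Working out the expression ((4 ⊗ 7) ⊕ (1 ⊕ 3)) gives 1.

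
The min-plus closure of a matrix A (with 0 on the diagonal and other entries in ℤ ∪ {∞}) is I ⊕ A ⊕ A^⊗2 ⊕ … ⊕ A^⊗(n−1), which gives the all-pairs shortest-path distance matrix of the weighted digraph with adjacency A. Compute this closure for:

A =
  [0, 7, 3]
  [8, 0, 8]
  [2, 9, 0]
Closure =
  [0, 7, 3]
  [8, 0, 8]
  [2, 9, 0]

This is the Floyd-Warshall all-pairs shortest-path computation. For each intermediate vertex k = 0, 1, …, 2, update dist[i][j] ← min(dist[i][j], dist[i][k] + dist[k][j]). The final matrix gives, for each (i, j), the minimum total weight of any directed path from i to j (possibly empty when i = j).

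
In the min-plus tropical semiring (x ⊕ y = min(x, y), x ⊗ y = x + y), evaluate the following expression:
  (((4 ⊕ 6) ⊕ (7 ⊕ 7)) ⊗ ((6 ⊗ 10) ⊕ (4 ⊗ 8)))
(((4 ⊕ 6) ⊕ (7 ⊕ 7)) ⊗ ((6 ⊗ 10) ⊕ (4 ⊗ 8))) = 16

Expand innermost to outermost. Recall ⊕ takes the minimum of its arguments and ⊗ takes their sum. Working out the expression (((4 ⊕ 6) ⊕ (7 ⊕ 7)) ⊗ ((6 ⊗ 10) ⊕ (4 ⊗ 8))) gives 16.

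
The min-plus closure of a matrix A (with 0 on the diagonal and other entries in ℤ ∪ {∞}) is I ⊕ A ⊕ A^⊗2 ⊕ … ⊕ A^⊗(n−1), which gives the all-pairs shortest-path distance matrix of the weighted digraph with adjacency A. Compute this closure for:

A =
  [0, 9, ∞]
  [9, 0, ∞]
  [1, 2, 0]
Closure =
  [0, 9, ∞]
  [9, 0, ∞]
  [1, 2, 0]

This is the Floyd-Warshall all-pairs shortest-path computation. For each intermediate vertex k = 0, 1, …, 2, update dist[i][j] ← min(dist[i][j], dist[i][k] + dist[k][j]). The final matrix gives, for each (i, j), the minimum total weight of any directed path from i to j (possibly empty when i = j).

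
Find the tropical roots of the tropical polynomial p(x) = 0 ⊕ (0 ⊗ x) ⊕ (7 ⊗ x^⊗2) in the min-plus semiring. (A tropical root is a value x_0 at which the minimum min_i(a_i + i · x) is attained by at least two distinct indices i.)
Roots: {-7, 0}

Each tropical root is a break point of the lower envelope of the lines y = a_i + i · x (there are 3 lines, with slopes 0, 1, ..., 2). Only the lines that attain the minimum somewhere contribute to roots; other lines are dominated. Here the surviving (envelope) indices are i = 2, i = 1, i = 0.
Intersections between consecutive envelope lines give the roots: for adjacent envelope indices i < j the intersection is x = (a_i − a_j) / (j − i). Reading off the sorted break points: {-7, 0}.
Verification: at each break x_0, at least two indices attain the minimum of min_i(a_i + i · x_0).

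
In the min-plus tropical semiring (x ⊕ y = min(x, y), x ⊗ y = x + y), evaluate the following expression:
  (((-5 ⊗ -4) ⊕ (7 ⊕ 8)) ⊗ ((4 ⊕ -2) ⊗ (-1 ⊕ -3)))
(((-5 ⊗ -4) ⊕ (7 ⊕ 8)) ⊗ ((4 ⊕ -2) ⊗ (-1 ⊕ -3))) = -14

Expand innermost to outermost. Recall ⊕ takes the minimum of its arguments and ⊗ takes their sum. Working out the expression (((-5 ⊗ -4) ⊕ (7 ⊕ 8)) ⊗ ((4 ⊕ -2) ⊗ (-1 ⊕ -3))) gives -14.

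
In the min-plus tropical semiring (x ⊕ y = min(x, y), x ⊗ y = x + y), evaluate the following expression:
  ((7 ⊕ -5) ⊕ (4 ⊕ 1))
((7 ⊕ -5) ⊕ (4 ⊕ 1)) = -5

Expand innermost to outermost. Recall ⊕ takes the minimum of its arguments and ⊗ takes their sum. Working out the expression ((7 ⊕ -5) ⊕ (4 ⊕ 1)) gives -5.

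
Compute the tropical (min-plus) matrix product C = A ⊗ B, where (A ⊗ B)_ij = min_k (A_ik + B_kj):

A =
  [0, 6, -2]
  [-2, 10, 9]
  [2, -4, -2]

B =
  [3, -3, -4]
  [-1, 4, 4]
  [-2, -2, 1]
A ⊗ B =
  [-4, -4, -4]
  [1, -5, -6]
  [-5, -4, -2]

Apply the min-plus product entry-by-entry:
  C[0][0] = min over k of (A[0][0] + B[0][0] = 0 + 3 = 3, A[0][1] + B[1][0] = 6 + -1 = 5, A[0][2] + B[2][0] = -2 + -2 = -4) = -4 (attained at k = 2)
  C[0][1] = min over k of (A[0][0] + B[0][1] = 0 + -3 = -3, A[0][1] + B[1][1] = 6 + 4 = 10, A[0][2] + B[2][1] = -2 + -2 = -4) = -4 (attained at k = 2)
  C[0][2] = min over k of (A[0][0] + B[0][2] = 0 + -4 = -4, A[0][1] + B[1][2] = 6 + 4 = 10, A[0][2] + B[2][2] = -2 + 1 = -1) = -4 (attained at k = 0)
  C[1][0] = min over k of (A[1][0] + B[0][0] = -2 + 3 = 1, A[1][1] + B[1][0] = 10 + -1 = 9, A[1][2] + B[2][0] = 9 + -2 = 7) = 1 (attained at k = 0)
  C[1][1] = min over k of (A[1][0] + B[0][1] = -2 + -3 = -5, A[1][1] + B[1][1] = 10 + 4 = 14, A[1][2] + B[2][1] = 9 + -2 = 7) = -5 (attained at k = 0)
  C[1][2] = min over k of (A[1][0] + B[0][2] = -2 + -4 = -6, A[1][1] + B[1][2] = 10 + 4 = 14, A[1][2] + B[2][2] = 9 + 1 = 10) = -6 (attained at k = 0)
  C[2][0] = min over k of (A[2][0] + B[0][0] = 2 + 3 = 5, A[2][1] + B[1][0] = -4 + -1 = -5, A[2][2] + B[2][0] = -2 + -2 = -4) = -5 (attained at k = 1)
  C[2][1] = min over k of (A[2][0] + B[0][1] = 2 + -3 = -1, A[2][1] + B[1][1] = -4 + 4 = 0, A[2][2] + B[2][1] = -2 + -2 = -4) = -4 (attained at k = 2)
  C[2][2] = min over k of (A[2][0] + B[0][2] = 2 + -4 = -2, A[2][1] + B[1][2] = -4 + 4 = 0, A[2][2] + B[2][2] = -2 + 1 = -1) = -2 (attained at k = 0)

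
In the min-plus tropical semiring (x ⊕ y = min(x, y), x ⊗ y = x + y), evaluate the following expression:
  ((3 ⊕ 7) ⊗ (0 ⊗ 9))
((3 ⊕ 7) ⊗ (0 ⊗ 9)) = 12

Expand innermost to outermost. Recall ⊕ takes the minimum of its arguments and ⊗ takes their sum. Working out the expression ((3 ⊕ 7) ⊗ (0 ⊗ 9)) gives 12.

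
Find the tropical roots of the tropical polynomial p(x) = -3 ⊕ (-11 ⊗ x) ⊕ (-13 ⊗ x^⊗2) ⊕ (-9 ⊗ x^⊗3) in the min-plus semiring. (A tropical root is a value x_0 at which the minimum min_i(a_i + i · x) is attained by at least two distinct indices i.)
Roots: {-4, 2, 8}

Each tropical root is a break point of the lower envelope of the lines y = a_i + i · x (there are 4 lines, with slopes 0, 1, ..., 3). Only the lines that attain the minimum somewhere contribute to roots; other lines are dominated. Here the surviving (envelope) indices are i = 3, i = 2, i = 1, i = 0.
Intersections between consecutive envelope lines give the roots: for adjacent envelope indices i < j the intersection is x = (a_i − a_j) / (j − i). Reading off the sorted break points: {-4, 2, 8}.
Verification: at each break x_0, at least two indices attain the minimum of min_i(a_i + i · x_0).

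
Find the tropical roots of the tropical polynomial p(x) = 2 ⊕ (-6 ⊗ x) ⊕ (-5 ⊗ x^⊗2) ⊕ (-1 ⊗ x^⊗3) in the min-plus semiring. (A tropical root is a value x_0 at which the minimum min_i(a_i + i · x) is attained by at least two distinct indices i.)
Roots: {-4, -1, 8}

Each tropical root is a break point of the lower envelope of the lines y = a_i + i · x (there are 4 lines, with slopes 0, 1, ..., 3). Only the lines that attain the minimum somewhere contribute to roots; other lines are dominated. Here the surviving (envelope) indices are i = 3, i = 2, i = 1, i = 0.
Intersections between consecutive envelope lines give the roots: for adjacent envelope indices i < j the intersection is x = (a_i − a_j) / (j − i). Reading off the sorted break points: {-4, -1, 8}.
Verification: at each break x_0, at least two indices attain the minimum of min_i(a_i + i · x_0).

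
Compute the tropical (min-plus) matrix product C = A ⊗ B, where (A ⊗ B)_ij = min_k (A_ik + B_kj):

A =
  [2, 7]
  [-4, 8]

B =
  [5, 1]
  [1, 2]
A ⊗ B =
  [7, 3]
  [1, -3]

Apply the min-plus product entry-by-entry:
  C[0][0] = min over k of (A[0][0] + B[0][0] = 2 + 5 = 7, A[0][1] + B[1][0] = 7 + 1 = 8) = 7 (attained at k = 0)
  C[0][1] = min over k of (A[0][0] + B[0][1] = 2 + 1 = 3, A[0][1] + B[1][1] = 7 + 2 = 9) = 3 (attained at k = 0)
  C[1][0] = min over k of (A[1][0] + B[0][0] = -4 + 5 = 1, A[1][1] + B[1][0] = 8 + 1 = 9) = 1 (attained at k = 0)
  C[1][1] = min over k of (A[1][0] + B[0][1] = -4 + 1 = -3, A[1][1] + B[1][1] = 8 + 2 = 10) = -3 (attained at k = 0)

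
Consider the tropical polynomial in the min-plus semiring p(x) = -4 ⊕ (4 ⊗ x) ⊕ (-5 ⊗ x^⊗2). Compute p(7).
p(7) = -4

A tropical monomial a ⊗ x^⊗i evaluates to a + i · x. Evaluating each term at x = 7:
  Term 0 contributes -4 + 0 · 7 = -4
  Term 1 contributes 4 + 1 · 7 = 11
  Term 2 contributes -5 + 2 · 7 = 9
p(7) = ⊕ of these = min[-4, 11, 9] = -4.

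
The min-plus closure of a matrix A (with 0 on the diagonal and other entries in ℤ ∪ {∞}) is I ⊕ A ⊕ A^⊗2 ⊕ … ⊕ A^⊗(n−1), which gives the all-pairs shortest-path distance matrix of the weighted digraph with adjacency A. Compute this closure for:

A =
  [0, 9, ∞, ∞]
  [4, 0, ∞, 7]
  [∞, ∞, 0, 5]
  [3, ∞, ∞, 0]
Closure =
  [0, 9, ∞, 16]
  [4, 0, ∞, 7]
  [8, 17, 0, 5]
  [3, 12, ∞, 0]

This is the Floyd-Warshall all-pairs shortest-path computation. For each intermediate vertex k = 0, 1, …, 3, update dist[i][j] ← min(dist[i][j], dist[i][k] + dist[k][j]). The final matrix gives, for each (i, j), the minimum total weight of any directed path from i to j (possibly empty when i = j).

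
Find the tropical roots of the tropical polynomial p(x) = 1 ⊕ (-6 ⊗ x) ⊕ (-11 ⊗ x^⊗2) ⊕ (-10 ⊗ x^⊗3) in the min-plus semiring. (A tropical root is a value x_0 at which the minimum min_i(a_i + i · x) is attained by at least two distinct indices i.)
Roots: {-1, 5, 7}

Each tropical root is a break point of the lower envelope of the lines y = a_i + i · x (there are 4 lines, with slopes 0, 1, ..., 3). Only the lines that attain the minimum somewhere contribute to roots; other lines are dominated. Here the surviving (envelope) indices are i = 3, i = 2, i = 1, i = 0.
Intersections between consecutive envelope lines give the roots: for adjacent envelope indices i < j the intersection is x = (a_i − a_j) / (j − i). Reading off the sorted break points: {-1, 5, 7}.
Verification: at each break x_0, at least two indices attain the minimum of min_i(a_i + i · x_0).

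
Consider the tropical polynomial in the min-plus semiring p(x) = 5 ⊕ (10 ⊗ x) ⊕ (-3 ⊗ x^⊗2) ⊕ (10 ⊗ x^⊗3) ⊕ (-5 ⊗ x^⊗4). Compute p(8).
p(8) = 5

A tropical monomial a ⊗ x^⊗i evaluates to a + i · x. Evaluating each term at x = 8:
  Term 0 contributes 5 + 0 · 8 = 5
  Term 1 contributes 10 + 1 · 8 = 18
  Term 2 contributes -3 + 2 · 8 = 13
  Term 3 contributes 10 + 3 · 8 = 34
  Term 4 contributes -5 + 4 · 8 = 27
p(8) = ⊕ of these = min[5, 18, 13, 34, 27] = 5.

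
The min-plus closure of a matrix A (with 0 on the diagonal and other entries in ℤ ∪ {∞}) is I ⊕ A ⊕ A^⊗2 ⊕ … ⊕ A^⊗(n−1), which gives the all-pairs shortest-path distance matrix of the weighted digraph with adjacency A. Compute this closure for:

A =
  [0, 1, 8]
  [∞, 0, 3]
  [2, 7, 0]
Closure =
  [0, 1, 4]
  [5, 0, 3]
  [2, 3, 0]

This is the Floyd-Warshall all-pairs shortest-path computation. For each intermediate vertex k = 0, 1, …, 2, update dist[i][j] ← min(dist[i][j], dist[i][k] + dist[k][j]). The final matrix gives, for each (i, j), the minimum total weight of any directed path from i to j (possibly empty when i = j).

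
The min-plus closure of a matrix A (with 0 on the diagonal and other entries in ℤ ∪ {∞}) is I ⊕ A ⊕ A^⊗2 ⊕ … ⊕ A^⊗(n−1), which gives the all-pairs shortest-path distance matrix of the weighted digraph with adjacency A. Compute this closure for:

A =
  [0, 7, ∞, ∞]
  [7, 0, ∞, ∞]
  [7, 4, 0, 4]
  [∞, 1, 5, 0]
Closure =
  [0, 7, ∞, ∞]
  [7, 0, ∞, ∞]
  [7, 4, 0, 4]
  [8, 1, 5, 0]

This is the Floyd-Warshall all-pairs shortest-path computation. For each intermediate vertex k = 0, 1, …, 3, update dist[i][j] ← min(dist[i][j], dist[i][k] + dist[k][j]). The final matrix gives, for each (i, j), the minimum total weight of any directed path from i to j (possibly empty when i = j).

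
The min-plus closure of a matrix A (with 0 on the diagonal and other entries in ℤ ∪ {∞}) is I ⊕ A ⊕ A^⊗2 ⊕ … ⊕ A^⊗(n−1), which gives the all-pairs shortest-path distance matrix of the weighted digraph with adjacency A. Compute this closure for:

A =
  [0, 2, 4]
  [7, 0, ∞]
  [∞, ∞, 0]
Closure =
  [0, 2, 4]
  [7, 0, 11]
  [∞, ∞, 0]

This is the Floyd-Warshall all-pairs shortest-path computation. For each intermediate vertex k = 0, 1, …, 2, update dist[i][j] ← min(dist[i][j], dist[i][k] + dist[k][j]). The final matrix gives, for each (i, j), the minimum total weight of any directed path from i to j (possibly empty when i = j).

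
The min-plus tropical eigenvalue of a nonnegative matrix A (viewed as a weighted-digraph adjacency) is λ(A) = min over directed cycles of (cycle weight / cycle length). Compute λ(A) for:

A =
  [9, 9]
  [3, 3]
λ(A) = 3

Enumerate directed cycles and compute their means (weight / length). Sample:
  cycle 0 → 0: weight = 9, length = 1, mean = 9/1 ≈ 9.000
  cycle 1 → 1: weight = 3, length = 1, mean = 3/1 ≈ 3.000
  cycle 0 → 1 → 0: weight = 12, length = 2, mean = 12/2 ≈ 6.000
  cycle 1 → 0 → 1: weight = 12, length = 2, mean = 12/2 ≈ 6.000
Minimum mean = 3.000, attained e.g. along the cycle 1 → 1 with weight 3 and length 1. So λ(A) = 3/1 = 3.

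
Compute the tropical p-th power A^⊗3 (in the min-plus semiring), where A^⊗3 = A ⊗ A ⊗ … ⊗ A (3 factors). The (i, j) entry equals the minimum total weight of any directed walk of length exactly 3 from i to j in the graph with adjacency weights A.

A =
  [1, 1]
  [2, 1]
A^⊗3 =
  [3, 3]
  [4, 3]

Each entry (A^⊗3)_ij equals the minimum over all length-3 walks i = v_0 → v_1 → … → v_3 = j of Σ_t A[v_t][v_{t+1}]. For example, for (i, j) = (0, 1) we minimise over 4 possible intermediate vertex sequences; the minimum is 3, attained along the walk 0 → 0 → 0 → 1.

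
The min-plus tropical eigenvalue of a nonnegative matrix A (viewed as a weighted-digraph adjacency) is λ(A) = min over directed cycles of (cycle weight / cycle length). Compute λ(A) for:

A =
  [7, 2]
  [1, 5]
λ(A) = 3/2

Enumerate directed cycles and compute their means (weight / length). Sample:
  cycle 0 → 0: weight = 7, length = 1, mean = 7/1 ≈ 7.000
  cycle 1 → 1: weight = 5, length = 1, mean = 5/1 ≈ 5.000
  cycle 0 → 1 → 0: weight = 3, length = 2, mean = 3/2 ≈ 1.500
  cycle 1 → 0 → 1: weight = 3, length = 2, mean = 3/2 ≈ 1.500
Minimum mean = 1.500, attained e.g. along the cycle 0 → 1 → 0 with weight 3 and length 2. So λ(A) = 3/2 = 3/2.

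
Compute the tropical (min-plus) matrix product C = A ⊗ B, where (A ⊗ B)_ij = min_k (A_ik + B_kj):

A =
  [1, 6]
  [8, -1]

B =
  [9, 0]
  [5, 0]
A ⊗ B =
  [10, 1]
  [4, -1]

Apply the min-plus product entry-by-entry:
  C[0][0] = min over k of (A[0][0] + B[0][0] = 1 + 9 = 10, A[0][1] + B[1][0] = 6 + 5 = 11) = 10 (attained at k = 0)
  C[0][1] = min over k of (A[0][0] + B[0][1] = 1 + 0 = 1, A[0][1] + B[1][1] = 6 + 0 = 6) = 1 (attained at k = 0)
  C[1][0] = min over k of (A[1][0] + B[0][0] = 8 + 9 = 17, A[1][1] + B[1][0] = -1 + 5 = 4) = 4 (attained at k = 1)
  C[1][1] = min over k of (A[1][0] + B[0][1] = 8 + 0 = 8, A[1][1] + B[1][1] = -1 + 0 = -1) = -1 (attained at k = 1)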